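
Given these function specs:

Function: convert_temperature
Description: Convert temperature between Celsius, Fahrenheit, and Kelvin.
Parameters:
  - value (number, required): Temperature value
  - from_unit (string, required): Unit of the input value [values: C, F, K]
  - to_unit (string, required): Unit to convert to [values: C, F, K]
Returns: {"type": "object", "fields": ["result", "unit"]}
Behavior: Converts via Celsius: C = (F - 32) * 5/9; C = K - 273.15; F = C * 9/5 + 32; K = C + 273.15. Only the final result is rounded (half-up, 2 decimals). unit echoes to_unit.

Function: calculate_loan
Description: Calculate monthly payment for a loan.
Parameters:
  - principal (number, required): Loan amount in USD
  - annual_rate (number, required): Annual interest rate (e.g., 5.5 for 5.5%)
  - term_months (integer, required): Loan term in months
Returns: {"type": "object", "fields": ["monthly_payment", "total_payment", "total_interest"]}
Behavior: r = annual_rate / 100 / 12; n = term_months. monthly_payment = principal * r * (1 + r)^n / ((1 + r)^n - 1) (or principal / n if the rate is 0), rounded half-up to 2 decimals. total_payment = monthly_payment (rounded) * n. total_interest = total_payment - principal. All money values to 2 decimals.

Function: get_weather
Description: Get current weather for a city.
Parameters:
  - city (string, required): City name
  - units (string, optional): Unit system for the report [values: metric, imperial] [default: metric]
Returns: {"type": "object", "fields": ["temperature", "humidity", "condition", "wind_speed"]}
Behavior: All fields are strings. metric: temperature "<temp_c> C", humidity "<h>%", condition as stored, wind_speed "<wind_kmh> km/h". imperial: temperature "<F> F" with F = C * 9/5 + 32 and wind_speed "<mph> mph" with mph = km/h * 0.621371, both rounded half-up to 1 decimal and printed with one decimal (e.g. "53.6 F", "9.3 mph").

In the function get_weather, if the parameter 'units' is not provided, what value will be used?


The get_weather spec declares:
  - units (string, optional): Unit system for the report [values: metric, imperial] [default: metric]
Default:
metric


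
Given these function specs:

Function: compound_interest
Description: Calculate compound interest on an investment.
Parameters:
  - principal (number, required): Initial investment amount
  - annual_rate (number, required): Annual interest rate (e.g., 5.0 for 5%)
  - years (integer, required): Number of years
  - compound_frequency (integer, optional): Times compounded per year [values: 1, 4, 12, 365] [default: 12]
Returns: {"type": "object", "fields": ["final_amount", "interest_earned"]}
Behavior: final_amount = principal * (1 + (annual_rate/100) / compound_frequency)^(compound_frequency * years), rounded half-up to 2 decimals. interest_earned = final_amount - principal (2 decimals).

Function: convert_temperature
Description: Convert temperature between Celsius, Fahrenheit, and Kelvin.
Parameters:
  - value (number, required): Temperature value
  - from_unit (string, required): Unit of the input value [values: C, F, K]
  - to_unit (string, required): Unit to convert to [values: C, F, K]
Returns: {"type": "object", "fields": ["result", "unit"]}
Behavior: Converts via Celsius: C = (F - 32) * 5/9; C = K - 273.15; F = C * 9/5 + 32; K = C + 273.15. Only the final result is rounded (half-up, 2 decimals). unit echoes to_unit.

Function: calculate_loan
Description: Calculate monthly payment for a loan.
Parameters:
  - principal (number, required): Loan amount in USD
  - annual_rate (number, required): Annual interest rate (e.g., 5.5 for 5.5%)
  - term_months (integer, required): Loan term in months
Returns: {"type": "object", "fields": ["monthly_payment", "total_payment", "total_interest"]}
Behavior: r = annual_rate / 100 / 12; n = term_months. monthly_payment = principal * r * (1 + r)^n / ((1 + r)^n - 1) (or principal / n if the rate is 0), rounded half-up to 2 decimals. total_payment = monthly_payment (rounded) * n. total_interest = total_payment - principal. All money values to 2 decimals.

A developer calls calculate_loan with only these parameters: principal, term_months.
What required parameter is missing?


Required parameters: principal, annual_rate, term_months
Provided: principal, term_months
Missing: annual_rate
annual_rate


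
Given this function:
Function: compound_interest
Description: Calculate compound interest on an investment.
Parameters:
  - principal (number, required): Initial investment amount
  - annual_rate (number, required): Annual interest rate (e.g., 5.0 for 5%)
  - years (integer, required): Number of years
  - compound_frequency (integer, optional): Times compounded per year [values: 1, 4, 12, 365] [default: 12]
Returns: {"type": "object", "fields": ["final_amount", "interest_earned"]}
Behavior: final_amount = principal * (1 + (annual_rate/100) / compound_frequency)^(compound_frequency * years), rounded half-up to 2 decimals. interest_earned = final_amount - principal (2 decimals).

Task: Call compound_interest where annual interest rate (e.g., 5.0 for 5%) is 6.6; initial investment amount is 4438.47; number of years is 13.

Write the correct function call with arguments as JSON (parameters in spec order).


Mapping each described value to its parameter name:
  'Annual interest rate (e.g., 5.0 for 5%)' -> annual_rate = 6.6
  'Initial investment amount' -> principal = 4438.47
  'Number of years' -> years = 13
compound_interest({"principal": 4438.47, "annual_rate": 6.6, "years": 13})


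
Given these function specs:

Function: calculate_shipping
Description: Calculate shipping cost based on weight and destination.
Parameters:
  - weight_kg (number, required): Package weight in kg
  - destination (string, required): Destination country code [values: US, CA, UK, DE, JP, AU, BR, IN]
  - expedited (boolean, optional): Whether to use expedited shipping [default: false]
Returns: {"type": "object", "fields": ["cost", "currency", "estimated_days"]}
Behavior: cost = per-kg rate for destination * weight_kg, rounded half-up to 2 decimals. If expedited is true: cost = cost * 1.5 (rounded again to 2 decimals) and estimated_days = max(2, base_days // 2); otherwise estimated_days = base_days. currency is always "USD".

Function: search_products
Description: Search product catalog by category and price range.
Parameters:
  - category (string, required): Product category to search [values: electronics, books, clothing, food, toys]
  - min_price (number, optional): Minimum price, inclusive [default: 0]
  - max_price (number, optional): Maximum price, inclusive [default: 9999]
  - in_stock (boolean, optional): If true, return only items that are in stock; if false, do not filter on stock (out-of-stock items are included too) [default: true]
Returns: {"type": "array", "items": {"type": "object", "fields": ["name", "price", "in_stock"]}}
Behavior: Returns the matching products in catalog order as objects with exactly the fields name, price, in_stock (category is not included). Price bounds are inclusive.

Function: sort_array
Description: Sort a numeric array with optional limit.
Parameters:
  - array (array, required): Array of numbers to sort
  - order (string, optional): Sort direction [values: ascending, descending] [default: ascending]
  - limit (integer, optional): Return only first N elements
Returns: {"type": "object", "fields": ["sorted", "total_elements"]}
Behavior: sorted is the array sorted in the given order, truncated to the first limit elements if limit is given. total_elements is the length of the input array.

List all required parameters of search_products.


Parameters of search_products and their required/optional flag:
  category: required
  min_price: optional
  max_price: optional
  in_stock: optional
category


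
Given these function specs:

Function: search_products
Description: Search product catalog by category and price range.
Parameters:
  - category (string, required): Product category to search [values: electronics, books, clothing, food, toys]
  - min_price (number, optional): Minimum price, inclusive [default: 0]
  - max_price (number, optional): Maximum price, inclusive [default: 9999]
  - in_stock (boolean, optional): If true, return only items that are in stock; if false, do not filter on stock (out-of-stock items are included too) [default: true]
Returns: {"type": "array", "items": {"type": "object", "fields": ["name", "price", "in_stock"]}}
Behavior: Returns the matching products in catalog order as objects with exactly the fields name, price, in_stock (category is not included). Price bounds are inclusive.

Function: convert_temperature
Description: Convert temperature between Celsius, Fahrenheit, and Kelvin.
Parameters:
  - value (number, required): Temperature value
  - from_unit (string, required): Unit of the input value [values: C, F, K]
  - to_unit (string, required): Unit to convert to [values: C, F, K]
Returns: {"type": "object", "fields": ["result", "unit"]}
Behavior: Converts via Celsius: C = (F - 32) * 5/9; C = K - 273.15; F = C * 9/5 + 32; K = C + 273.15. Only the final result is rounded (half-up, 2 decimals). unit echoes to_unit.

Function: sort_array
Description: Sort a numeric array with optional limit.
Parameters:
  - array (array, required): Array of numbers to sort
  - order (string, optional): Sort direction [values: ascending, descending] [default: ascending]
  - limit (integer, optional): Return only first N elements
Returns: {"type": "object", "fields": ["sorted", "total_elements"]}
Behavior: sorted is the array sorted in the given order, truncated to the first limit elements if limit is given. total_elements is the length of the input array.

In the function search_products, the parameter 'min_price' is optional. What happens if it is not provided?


The search_products spec declares:
  - min_price (number, optional): Minimum price, inclusive [default: 0]
It defaults to 0


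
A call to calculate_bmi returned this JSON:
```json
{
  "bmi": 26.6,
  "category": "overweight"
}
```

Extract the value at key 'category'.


overweight


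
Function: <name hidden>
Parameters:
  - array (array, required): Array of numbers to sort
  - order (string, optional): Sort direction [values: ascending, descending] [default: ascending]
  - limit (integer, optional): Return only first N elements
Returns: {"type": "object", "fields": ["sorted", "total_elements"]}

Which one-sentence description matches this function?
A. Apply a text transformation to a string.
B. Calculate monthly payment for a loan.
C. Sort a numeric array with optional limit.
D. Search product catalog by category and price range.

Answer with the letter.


Parameters array, order, limit and return ["sorted", "total_elements"] fit: Sort a numeric array with optional limit.
C


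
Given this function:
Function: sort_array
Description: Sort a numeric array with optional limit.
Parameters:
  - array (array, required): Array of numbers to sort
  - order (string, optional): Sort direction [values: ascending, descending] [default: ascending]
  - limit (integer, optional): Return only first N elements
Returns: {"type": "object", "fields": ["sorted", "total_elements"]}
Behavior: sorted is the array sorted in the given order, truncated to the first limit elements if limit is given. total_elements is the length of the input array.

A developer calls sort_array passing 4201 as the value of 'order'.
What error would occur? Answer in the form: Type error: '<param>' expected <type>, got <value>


Spec: 'order' is declared as string; 4201 is an integer.
Type error: 'order' expected string, got 4201


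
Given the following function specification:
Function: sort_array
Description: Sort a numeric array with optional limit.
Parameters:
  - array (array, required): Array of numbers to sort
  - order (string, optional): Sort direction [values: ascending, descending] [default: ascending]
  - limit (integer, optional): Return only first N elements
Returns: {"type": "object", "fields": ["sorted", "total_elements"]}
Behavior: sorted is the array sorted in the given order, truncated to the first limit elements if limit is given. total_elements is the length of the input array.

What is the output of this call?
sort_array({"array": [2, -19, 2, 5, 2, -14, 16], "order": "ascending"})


sorted ascending: [-19, -14, 2, 2, 2, 5, 16]
total_elements = len(input) = 7
Output:
{"sorted": [-19, -14, 2, 2, 2, 5, 16], "total_elements": 7}


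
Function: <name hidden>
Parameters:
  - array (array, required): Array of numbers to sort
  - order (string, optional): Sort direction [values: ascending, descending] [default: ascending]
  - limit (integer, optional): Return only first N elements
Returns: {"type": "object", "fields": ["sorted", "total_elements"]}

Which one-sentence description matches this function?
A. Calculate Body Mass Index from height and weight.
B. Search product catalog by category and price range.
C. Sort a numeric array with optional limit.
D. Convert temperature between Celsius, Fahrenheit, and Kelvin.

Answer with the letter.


Parameters array, order, limit and return ["sorted", "total_elements"] fit: Sort a numeric array with optional limit.
C


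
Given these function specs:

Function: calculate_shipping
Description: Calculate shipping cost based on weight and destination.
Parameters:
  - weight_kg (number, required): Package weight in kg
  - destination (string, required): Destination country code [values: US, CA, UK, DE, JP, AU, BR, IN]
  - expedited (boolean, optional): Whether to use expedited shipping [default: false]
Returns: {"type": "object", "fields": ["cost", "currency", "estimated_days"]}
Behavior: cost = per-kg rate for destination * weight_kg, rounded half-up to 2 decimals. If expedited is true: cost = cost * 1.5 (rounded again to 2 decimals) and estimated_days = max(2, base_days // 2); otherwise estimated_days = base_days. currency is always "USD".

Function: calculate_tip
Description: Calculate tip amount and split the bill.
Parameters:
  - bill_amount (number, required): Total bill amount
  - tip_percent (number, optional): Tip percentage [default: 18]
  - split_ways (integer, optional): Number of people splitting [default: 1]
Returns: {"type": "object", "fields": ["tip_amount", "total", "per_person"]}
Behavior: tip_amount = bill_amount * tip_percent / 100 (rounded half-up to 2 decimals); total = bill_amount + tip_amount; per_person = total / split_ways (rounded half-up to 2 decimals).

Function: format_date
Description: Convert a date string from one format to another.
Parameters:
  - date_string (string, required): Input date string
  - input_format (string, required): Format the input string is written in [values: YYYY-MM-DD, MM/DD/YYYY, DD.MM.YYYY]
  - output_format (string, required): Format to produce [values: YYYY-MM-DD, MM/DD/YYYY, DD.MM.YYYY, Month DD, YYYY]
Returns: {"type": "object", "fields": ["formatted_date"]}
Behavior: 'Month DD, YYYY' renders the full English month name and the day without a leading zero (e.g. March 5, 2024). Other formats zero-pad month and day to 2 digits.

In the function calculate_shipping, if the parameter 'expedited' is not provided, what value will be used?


The calculate_shipping spec declares:
  - expedited (boolean, optional): Whether to use expedited shipping [default: false]
Default:
false


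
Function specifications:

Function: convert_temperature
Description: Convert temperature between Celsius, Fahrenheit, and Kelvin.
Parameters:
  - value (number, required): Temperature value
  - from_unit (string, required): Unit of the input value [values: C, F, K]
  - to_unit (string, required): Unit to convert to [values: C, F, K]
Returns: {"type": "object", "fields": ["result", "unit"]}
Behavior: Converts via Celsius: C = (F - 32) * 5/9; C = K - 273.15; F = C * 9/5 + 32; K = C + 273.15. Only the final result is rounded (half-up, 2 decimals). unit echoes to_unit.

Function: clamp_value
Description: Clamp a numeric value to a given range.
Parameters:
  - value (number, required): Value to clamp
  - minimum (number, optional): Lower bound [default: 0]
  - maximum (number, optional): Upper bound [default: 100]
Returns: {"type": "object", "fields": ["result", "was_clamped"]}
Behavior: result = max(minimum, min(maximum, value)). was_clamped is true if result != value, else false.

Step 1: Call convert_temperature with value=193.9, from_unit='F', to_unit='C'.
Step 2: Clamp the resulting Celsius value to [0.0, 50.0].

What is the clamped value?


Step 1: convert_temperature(value=193.9, from_unit=F, to_unit=C)
  To C: (193.9 - 32) * 5/9 = 89.944444
  Target is C: 89.944444
  Round to 2 decimals: 89.94
  -> result = 89.94 C
Step 2: clamp_value(value=89.94, minimum=0.0, maximum=50.0)
  result = max(0.0, min(50.0, 89.94)) = max(0.0, 50.0) = 50.0
  was_clamped = (50.0 != 89.94) = true
  -> result = 50.0
50.0


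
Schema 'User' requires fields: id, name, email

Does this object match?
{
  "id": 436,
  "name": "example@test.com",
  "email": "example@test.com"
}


Checking required fields... All present.
Valid - all required fields present


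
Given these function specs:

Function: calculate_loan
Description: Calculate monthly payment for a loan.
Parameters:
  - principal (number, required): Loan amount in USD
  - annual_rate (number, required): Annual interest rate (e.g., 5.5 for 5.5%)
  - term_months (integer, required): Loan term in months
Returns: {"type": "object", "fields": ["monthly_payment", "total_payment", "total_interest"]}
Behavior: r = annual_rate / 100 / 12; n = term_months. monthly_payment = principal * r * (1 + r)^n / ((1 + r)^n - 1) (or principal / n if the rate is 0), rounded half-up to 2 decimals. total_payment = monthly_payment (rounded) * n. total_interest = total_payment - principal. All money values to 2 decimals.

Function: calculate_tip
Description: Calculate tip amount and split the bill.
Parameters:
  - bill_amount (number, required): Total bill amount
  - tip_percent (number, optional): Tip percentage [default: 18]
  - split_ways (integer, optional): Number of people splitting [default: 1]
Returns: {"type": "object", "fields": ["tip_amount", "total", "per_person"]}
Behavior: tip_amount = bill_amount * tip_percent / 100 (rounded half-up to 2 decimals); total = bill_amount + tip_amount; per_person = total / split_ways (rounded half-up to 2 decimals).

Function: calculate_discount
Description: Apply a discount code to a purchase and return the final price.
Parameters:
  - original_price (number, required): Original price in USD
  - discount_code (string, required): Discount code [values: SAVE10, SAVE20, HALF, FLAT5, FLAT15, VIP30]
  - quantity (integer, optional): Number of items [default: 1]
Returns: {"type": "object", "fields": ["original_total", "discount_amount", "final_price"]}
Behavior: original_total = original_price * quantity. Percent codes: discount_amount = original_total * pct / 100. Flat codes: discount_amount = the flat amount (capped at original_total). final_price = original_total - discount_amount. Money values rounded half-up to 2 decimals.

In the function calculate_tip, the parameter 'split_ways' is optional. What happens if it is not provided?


The calculate_tip spec declares:
  - split_ways (integer, optional): Number of people splitting [default: 1]
It defaults to 1


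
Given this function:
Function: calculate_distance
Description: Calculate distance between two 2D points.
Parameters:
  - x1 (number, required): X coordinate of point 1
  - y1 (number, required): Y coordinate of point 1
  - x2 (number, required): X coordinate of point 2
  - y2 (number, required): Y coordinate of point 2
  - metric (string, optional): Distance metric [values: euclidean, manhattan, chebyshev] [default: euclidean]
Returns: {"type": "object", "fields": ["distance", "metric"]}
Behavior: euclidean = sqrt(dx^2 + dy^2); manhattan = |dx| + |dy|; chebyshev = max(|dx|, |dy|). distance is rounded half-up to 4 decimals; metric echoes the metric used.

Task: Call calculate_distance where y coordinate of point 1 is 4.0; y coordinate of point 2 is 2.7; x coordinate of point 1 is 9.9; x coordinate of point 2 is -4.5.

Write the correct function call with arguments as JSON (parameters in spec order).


Mapping each described value to its parameter name:
  'Y coordinate of point 1' -> y1 = 4.0
  'Y coordinate of point 2' -> y2 = 2.7
  'X coordinate of point 1' -> x1 = 9.9
  'X coordinate of point 2' -> x2 = -4.5
calculate_distance({"x1": 9.9, "y1": 4.0, "x2": -4.5, "y2": 2.7})


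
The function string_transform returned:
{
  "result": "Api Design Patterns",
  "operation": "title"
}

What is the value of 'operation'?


title


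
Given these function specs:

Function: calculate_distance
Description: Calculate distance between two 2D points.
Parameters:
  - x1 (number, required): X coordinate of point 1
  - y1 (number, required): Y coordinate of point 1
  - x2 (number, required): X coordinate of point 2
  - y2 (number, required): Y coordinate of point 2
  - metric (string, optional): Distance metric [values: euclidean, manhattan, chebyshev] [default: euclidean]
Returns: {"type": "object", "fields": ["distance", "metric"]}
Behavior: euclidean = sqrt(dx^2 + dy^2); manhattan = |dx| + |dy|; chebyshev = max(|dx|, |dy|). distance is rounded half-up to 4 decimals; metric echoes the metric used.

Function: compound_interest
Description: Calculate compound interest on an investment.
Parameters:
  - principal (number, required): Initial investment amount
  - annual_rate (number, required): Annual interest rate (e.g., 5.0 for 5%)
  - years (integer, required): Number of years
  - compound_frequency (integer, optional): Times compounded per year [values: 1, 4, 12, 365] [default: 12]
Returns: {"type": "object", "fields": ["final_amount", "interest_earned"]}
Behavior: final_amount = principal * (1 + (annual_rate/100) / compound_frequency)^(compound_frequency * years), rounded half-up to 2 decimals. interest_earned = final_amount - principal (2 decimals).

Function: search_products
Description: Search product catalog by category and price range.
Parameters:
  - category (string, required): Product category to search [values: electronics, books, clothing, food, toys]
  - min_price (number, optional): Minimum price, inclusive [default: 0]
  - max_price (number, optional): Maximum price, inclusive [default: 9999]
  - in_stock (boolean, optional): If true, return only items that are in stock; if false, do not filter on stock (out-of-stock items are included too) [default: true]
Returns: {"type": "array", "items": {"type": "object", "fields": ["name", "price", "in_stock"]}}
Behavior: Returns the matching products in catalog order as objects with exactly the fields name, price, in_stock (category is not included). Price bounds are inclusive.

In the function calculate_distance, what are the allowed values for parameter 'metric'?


The calculate_distance spec declares:
  - metric (string, optional): Distance metric [values: euclidean, manhattan, chebyshev] [default: euclidean]
Allowed values:
euclidean, manhattan, chebyshev


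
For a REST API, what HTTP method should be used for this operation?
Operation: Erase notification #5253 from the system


GET = read, POST = create, PUT = update/replace, DELETE = remove
This operation is a removal.
DELETE


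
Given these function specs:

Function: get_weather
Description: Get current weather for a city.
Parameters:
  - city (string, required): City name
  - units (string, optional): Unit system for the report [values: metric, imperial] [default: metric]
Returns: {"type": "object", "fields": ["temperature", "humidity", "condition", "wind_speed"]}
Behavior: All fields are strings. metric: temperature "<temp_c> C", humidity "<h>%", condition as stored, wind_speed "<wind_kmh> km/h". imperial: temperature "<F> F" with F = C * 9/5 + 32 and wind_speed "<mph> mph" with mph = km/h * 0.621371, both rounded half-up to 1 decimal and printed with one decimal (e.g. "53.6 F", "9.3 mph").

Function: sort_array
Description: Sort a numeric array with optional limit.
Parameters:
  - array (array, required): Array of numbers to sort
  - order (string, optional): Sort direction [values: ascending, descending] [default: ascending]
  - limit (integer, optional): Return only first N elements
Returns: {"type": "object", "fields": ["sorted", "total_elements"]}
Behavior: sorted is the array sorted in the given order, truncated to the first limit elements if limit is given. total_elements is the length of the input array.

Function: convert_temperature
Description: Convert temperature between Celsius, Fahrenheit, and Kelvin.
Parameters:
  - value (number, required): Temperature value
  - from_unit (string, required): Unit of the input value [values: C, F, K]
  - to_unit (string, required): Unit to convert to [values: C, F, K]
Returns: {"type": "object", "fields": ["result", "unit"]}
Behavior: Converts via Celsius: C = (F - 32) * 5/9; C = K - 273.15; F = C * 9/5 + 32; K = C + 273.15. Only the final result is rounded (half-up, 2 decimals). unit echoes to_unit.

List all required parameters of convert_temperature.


Parameters of convert_temperature and their required/optional flag:
  value: required
  from_unit: required
  to_unit: required
from_unit, to_unit, value


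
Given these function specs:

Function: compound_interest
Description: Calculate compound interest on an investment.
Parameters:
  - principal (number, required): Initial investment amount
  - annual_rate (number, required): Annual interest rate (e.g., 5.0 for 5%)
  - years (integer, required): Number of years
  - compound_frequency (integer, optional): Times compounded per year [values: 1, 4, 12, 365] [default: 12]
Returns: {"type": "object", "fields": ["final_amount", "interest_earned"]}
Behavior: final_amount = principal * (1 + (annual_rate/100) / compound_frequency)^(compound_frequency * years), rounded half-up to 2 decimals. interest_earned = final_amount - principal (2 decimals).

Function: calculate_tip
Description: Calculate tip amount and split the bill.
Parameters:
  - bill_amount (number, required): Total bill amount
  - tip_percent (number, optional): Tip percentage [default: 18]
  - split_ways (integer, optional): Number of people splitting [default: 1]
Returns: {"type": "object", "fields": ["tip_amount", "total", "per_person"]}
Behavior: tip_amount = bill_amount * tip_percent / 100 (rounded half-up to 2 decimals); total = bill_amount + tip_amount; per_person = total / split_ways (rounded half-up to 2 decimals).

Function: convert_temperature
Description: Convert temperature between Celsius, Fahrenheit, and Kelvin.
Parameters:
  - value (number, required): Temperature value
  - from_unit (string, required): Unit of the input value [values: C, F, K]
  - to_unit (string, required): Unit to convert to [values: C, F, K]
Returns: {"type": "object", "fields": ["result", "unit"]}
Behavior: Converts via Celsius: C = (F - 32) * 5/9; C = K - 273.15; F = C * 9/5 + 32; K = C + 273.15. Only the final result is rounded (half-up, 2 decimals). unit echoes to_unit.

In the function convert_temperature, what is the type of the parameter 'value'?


The convert_temperature spec declares:
  - value (number, required): Temperature value
Type:
number


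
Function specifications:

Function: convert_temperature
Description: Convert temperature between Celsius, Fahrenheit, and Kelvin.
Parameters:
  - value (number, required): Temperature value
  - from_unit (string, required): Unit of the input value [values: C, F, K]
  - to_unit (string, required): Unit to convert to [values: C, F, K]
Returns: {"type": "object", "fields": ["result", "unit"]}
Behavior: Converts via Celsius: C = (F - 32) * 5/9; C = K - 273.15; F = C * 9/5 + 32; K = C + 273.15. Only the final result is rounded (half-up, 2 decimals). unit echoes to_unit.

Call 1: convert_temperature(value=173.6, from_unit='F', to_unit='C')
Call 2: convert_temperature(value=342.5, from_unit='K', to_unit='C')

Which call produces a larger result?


Call 1:
  To C: (173.6 - 32) * 5/9 = 78.666667
  Target is C: 78.666667
  Round to 2 decimals: 78.67
  -> 78.67 C
Call 2:
  To C: 342.5 - 273.15 = 69.35
  Target is C: 69.35
  Round to 2 decimals: 69.35
  -> 69.35 C
Call 1 (78.67 C)


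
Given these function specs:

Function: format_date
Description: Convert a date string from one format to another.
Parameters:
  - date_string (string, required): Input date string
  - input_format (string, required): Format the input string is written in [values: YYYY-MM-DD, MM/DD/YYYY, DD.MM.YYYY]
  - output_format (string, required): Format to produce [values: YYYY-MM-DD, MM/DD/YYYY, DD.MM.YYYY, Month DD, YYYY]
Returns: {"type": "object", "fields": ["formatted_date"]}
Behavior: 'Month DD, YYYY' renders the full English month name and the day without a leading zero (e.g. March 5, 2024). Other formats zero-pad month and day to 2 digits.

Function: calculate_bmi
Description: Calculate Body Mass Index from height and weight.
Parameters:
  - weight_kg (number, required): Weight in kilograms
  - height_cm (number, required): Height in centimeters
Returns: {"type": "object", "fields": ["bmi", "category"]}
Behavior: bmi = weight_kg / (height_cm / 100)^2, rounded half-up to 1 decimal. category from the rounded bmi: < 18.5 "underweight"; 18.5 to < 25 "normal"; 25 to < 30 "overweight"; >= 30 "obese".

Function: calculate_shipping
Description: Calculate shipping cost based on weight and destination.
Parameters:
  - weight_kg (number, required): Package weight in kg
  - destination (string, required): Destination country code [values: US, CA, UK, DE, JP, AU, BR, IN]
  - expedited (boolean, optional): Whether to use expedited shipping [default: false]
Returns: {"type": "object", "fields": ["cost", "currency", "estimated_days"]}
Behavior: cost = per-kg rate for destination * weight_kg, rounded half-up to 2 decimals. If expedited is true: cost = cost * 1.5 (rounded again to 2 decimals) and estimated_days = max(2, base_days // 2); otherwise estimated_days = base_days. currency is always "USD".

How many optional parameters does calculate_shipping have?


Parameters of calculate_shipping: weight_kg (required), destination (required), expedited (optional)
Optional count:
1


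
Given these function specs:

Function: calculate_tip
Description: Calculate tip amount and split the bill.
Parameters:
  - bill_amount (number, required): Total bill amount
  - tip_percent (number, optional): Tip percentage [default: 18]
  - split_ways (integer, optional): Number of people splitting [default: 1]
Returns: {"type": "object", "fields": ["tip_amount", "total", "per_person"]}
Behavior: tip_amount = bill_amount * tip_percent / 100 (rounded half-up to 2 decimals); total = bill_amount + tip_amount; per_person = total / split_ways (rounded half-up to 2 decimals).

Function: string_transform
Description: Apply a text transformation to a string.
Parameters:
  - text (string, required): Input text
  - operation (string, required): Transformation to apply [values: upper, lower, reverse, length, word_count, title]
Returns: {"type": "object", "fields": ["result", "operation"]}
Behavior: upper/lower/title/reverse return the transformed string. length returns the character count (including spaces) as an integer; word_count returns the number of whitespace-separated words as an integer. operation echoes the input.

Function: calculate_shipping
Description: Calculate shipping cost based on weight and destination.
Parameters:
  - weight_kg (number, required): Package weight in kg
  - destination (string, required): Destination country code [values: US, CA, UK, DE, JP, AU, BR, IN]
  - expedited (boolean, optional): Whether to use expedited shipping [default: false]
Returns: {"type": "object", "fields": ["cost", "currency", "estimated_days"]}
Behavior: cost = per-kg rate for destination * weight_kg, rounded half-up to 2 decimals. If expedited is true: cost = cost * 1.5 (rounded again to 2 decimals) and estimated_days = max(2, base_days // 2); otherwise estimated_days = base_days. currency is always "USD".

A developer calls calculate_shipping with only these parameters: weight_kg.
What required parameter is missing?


Required parameters: weight_kg, destination
Provided: weight_kg
Missing: destination
destination


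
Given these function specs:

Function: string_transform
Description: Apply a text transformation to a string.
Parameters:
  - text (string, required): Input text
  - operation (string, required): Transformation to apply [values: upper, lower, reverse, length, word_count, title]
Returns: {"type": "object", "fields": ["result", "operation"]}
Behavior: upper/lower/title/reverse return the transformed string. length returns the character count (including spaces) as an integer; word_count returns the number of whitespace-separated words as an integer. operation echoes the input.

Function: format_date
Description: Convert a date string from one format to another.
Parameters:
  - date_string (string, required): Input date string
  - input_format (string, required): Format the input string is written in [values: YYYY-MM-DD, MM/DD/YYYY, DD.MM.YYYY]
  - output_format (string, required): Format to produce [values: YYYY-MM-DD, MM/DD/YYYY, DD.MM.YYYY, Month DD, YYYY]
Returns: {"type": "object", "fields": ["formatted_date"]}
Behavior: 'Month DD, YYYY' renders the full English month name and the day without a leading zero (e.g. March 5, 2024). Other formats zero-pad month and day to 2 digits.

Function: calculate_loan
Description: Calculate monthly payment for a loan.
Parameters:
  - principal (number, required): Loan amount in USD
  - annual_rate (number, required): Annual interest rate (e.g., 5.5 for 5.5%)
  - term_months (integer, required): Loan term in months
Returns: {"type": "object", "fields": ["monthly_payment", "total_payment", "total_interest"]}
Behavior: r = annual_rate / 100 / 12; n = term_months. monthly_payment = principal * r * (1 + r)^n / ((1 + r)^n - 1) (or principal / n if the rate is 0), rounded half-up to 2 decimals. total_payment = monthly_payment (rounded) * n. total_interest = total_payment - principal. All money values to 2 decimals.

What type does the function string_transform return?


The string_transform spec declares Returns: {"type": "object", "fields": ["result", "operation"]}
Type:
object


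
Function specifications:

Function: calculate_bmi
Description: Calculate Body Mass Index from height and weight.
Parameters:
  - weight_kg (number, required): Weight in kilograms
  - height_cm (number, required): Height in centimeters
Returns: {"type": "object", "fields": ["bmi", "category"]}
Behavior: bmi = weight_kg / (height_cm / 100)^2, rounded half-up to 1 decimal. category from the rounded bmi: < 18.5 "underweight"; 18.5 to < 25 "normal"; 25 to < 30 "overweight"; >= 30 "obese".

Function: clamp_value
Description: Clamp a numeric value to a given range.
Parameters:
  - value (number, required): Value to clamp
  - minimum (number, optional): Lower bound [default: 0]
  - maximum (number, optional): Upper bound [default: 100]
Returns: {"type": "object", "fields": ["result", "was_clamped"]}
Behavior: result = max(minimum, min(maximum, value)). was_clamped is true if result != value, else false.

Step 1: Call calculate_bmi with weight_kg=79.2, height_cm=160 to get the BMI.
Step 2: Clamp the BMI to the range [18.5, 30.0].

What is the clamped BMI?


Step 1: calculate_bmi(weight_kg=79.2, height_cm=160)
  height_m = 160 / 100 = 1.6
  bmi = 79.2 / 1.6^2 = 79.2 / 2.56 = 30.9375 -> 30.9
  30.9 >= 30 -> obese
  -> bmi = 30.9
Step 2: clamp_value(value=30.9, minimum=18.5, maximum=30.0)
  result = max(18.5, min(30.0, 30.9)) = max(18.5, 30.0) = 30.0
  was_clamped = (30.0 != 30.9) = true
  -> result = 30.0
30.0


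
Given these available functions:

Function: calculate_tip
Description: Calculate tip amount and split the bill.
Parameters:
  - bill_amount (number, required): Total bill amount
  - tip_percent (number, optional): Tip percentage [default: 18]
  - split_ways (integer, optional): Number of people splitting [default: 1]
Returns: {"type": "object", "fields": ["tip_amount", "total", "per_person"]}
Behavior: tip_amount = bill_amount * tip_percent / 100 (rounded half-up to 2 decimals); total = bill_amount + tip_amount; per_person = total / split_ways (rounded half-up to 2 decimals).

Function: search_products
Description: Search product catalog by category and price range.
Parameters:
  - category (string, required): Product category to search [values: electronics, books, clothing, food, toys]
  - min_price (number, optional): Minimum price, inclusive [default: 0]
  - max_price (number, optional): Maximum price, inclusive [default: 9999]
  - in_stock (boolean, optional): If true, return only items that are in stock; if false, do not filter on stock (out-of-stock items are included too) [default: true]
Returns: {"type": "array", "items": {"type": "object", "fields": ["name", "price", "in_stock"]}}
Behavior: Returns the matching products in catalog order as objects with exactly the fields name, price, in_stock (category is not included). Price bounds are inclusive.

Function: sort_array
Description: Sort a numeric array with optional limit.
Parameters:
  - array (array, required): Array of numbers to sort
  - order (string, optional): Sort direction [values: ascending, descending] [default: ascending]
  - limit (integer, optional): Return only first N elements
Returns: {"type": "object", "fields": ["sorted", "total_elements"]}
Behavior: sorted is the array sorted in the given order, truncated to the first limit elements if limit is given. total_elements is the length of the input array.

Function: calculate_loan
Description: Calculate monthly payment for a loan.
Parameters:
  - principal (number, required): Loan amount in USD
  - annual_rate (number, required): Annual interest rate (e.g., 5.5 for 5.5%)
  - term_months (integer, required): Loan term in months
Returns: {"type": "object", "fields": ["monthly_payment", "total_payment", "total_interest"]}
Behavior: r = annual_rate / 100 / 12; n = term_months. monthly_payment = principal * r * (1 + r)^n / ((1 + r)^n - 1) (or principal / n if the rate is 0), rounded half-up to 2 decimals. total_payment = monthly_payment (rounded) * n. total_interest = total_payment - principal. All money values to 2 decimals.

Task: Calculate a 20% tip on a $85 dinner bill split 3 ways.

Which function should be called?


The task needs a function whose description is: Calculate tip amount and split the bill.
calculate_tip


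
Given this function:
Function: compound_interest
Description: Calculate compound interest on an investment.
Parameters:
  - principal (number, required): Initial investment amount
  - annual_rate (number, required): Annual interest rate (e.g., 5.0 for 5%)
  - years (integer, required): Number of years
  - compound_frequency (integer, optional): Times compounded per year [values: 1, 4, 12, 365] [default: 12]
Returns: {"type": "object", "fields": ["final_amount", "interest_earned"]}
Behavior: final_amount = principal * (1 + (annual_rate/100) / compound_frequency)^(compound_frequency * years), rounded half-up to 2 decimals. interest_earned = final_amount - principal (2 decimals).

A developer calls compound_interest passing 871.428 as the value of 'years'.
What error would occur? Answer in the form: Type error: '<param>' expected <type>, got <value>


Spec: 'years' is declared as integer; 871.428 is a non-integer number.
Type error: 'years' expected integer, got 871.428


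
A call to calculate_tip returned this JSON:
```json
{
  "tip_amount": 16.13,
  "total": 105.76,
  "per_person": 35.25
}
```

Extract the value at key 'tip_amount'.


16.13


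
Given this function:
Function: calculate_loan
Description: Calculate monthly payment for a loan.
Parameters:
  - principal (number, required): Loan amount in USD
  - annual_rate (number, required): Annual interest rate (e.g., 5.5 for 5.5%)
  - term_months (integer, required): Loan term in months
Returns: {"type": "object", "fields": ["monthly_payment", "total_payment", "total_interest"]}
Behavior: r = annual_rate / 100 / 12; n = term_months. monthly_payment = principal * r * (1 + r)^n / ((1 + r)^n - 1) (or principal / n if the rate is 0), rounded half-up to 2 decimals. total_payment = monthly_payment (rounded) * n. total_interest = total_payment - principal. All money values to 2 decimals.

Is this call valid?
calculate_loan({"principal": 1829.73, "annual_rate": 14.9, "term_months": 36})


Checking all required parameters present and types match... All valid.
Valid
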